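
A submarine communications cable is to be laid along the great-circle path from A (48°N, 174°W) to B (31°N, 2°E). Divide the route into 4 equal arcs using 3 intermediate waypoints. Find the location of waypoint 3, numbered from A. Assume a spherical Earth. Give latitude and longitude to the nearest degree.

≈ (56°N, 0°E)

Write both endpoints as unit vectors p₁, p₂ with components (cos φ cos λ, cos φ sin λ, sin φ).
The central angle between the endpoints is δ = arccos(p₁·p₂) ≈ 1.761 rad (100.9°).
Interpolate at f = 3/4 with slerp weights a = sin((1−f)δ)/sin δ ≈ 0.434, b = sin(fδ)/sin δ ≈ 0.987.
p = a·p₁ + b·p₂ ≈ (0.556, -0.001, 0.831); φ = arcsin(p_z) ≈ 56.19°, λ = atan2(p_y, p_x) ≈ -0.09°.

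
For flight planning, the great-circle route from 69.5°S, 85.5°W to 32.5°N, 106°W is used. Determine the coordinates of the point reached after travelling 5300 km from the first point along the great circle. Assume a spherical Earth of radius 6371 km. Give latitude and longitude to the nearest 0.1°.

The haversine formula gives a central angle δ ≈ 1.799 rad (103.1°) between the endpoints. The total great-circle distance is δ·R ≈ 1.799 × 6371 ≈ 11464 km, so the target fraction is f = 5300/11464 ≈ 0.462.
Interpolate at f ≈ 0.462 with slerp weights a = sin((1−f)δ)/sin δ ≈ 0.845, b = sin(fδ)/sin δ ≈ 0.759.
p = a·p₁ + b·p₂ ≈ (-0.153, -0.910, -0.384); φ = arcsin(p_z) ≈ -22.59°, λ = atan2(p_y, p_x) ≈ -99.55°.

≈ 22.6°S, 99.6°W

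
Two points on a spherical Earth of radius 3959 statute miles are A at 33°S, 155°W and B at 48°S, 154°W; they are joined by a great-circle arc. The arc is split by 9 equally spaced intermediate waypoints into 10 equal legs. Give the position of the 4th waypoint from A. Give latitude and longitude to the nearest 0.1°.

≈ 39.0°S, 154.7°W

From cos δ = sin φ₁ sin φ₂ + cos φ₁ cos φ₂ cos Δλ, the central angle is δ ≈ 0.262 rad (15.0°).
Interpolate at f = 4/10 with slerp weights a = sin((1−f)δ)/sin δ ≈ 0.604, b = sin(fδ)/sin δ ≈ 0.404.
p = a·p₁ + b·p₂ ≈ (-0.702, -0.333, -0.629); φ = arcsin(p_z) ≈ -39.00°, λ = atan2(p_y, p_x) ≈ -154.65°.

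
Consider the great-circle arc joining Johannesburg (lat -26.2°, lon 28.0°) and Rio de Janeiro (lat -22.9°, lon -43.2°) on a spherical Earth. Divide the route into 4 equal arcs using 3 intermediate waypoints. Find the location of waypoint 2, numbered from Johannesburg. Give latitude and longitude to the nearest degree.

Convert each endpoint to a unit vector on the sphere (x = cos φ cos λ, y = cos φ sin λ, z = sin φ).
The central angle between the endpoints is δ = arccos(p₁·p₂) ≈ 1.117 rad (64.0°).
Interpolate at f = 2/4 with slerp weights a = sin((1−f)δ)/sin δ ≈ 0.590, b = sin(fδ)/sin δ ≈ 0.590.
p = a·p₁ + b·p₂ ≈ (0.863, -0.123, -0.490); φ = arcsin(p_z) ≈ -29.33°, λ = atan2(p_y, p_x) ≈ -8.14°.

≈ lat -29°, lon -8°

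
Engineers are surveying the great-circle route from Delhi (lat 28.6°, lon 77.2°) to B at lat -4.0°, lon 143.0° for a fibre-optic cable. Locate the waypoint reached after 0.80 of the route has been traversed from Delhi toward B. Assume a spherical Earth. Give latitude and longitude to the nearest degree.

≈ lat 4°, lon 131°

Convert each endpoint to a unit vector on the sphere (x = cos φ cos λ, y = cos φ sin λ, z = sin φ).
The central angle between the endpoints is δ = arccos(p₁·p₂) ≈ 1.239 rad (71.0°).
Interpolate at f = 0.80 with slerp weights a = sin((1−f)δ)/sin δ ≈ 0.259, b = sin(fδ)/sin δ ≈ 0.885.
p = a·p₁ + b·p₂ ≈ (-0.655, 0.753, 0.062); φ = arcsin(p_z) ≈ 3.58°, λ = atan2(p_y, p_x) ≈ 130.99°.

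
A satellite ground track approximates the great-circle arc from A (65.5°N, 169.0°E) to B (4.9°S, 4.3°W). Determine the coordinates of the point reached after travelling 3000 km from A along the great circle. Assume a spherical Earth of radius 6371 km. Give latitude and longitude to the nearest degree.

≈ (86°N, 46°E)

Convert each endpoint to a unit vector on the sphere (x = cos φ cos λ, y = cos φ sin λ, z = sin φ).
The central angle between the endpoints is δ = arccos(p₁·p₂) ≈ 2.081 rad (119.2°). The total great-circle distance is δ·R ≈ 2.081 × 6371 ≈ 13256 km, so the target fraction is f = 3000/13256 ≈ 0.226.
Interpolate at f ≈ 0.226 with slerp weights a = sin((1−f)δ)/sin δ ≈ 1.145, b = sin(fδ)/sin δ ≈ 0.520.
p = a·p₁ + b·p₂ ≈ (0.050, 0.052, 0.997); φ = arcsin(p_z) ≈ 85.86°, λ = atan2(p_y, p_x) ≈ 45.77°.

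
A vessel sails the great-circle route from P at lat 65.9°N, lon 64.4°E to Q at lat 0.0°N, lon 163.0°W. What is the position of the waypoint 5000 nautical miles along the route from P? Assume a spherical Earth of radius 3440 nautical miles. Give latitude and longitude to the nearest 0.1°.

The haversine formula gives a central angle δ ≈ 1.851 rad (106.0°) between the endpoints. The total great-circle distance is δ·R ≈ 1.851 × 3440 ≈ 6367 nmi, so the target fraction is f = 5000/6367 ≈ 0.785.
Interpolate at f ≈ 0.785 with slerp weights a = sin((1−f)δ)/sin δ ≈ 0.403, b = sin(fδ)/sin δ ≈ 1.033.
p = a·p₁ + b·p₂ ≈ (-0.917, -0.154, 0.368); φ = arcsin(p_z) ≈ 21.57°, λ = atan2(p_y, p_x) ≈ -170.48°.

≈ lat 21.6°N, lon 170.5°W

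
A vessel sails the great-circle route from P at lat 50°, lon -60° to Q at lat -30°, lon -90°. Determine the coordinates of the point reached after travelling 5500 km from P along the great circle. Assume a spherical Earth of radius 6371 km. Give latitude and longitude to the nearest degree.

Write both endpoints as unit vectors p₁, p₂ with components (cos φ cos λ, cos φ sin λ, sin φ).
The central angle between the endpoints is δ = arccos(p₁·p₂) ≈ 1.472 rad (84.3°). The total great-circle distance is δ·R ≈ 1.472 × 6371 ≈ 9375 km, so the target fraction is f = 5500/9375 ≈ 0.587.
Interpolate at f ≈ 0.587 with slerp weights a = sin((1−f)δ)/sin δ ≈ 0.574, b = sin(fδ)/sin δ ≈ 0.764.
p = a·p₁ + b·p₂ ≈ (0.185, -0.981, 0.058); φ = arcsin(p_z) ≈ 3.33°, λ = atan2(p_y, p_x) ≈ -79.35°.

≈ lat 3°, lon -79°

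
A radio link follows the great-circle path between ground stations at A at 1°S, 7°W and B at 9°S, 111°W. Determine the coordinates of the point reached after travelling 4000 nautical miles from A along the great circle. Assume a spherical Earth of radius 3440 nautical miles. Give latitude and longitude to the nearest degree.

≈ 9°S, 73°W

The haversine formula gives a central angle δ ≈ 1.809 rad (103.7°) between the endpoints. The total great-circle distance is δ·R ≈ 1.809 × 3440 ≈ 6224 nmi, so the target fraction is f = 4000/6224 ≈ 0.643.
Interpolate at f ≈ 0.643 with slerp weights a = sin((1−f)δ)/sin δ ≈ 0.620, b = sin(fδ)/sin δ ≈ 0.945.
p = a·p₁ + b·p₂ ≈ (0.281, -0.947, -0.159); φ = arcsin(p_z) ≈ -9.13°, λ = atan2(p_y, p_x) ≈ -73.48°.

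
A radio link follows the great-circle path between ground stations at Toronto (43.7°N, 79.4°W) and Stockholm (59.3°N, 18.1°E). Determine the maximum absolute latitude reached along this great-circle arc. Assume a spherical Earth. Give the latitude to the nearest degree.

The great circle lies in the plane with unit normal n̂ = (p₁ × p₂)/|p₁ × p₂|.
Here n̂_z ≈ +0.437; the vertex latitude is φ_max = arccos|n̂_z| ≈ 64.1°.

≈ 64°N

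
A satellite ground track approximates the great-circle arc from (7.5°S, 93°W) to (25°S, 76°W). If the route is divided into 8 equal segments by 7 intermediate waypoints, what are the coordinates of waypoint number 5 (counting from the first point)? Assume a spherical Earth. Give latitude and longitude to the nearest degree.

≈ (19°S, 83°W)

The haversine formula gives a central angle δ ≈ 0.417 rad (23.9°) between the endpoints.
Interpolate at f = 5/8 with slerp weights a = sin((1−f)δ)/sin δ ≈ 0.385, b = sin(fδ)/sin δ ≈ 0.636.
p = a·p₁ + b·p₂ ≈ (0.120, -0.940, -0.319); φ = arcsin(p_z) ≈ -18.61°, λ = atan2(p_y, p_x) ≈ -82.75°.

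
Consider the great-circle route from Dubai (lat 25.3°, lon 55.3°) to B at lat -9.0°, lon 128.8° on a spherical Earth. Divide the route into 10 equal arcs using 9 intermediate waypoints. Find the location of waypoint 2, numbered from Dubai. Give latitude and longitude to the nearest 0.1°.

Write both endpoints as unit vectors p₁, p₂ with components (cos φ cos λ, cos φ sin λ, sin φ).
The central angle between the endpoints is δ = arccos(p₁·p₂) ≈ 1.383 rad (79.2°).
Interpolate at f = 2/10 with slerp weights a = sin((1−f)δ)/sin δ ≈ 0.910, b = sin(fδ)/sin δ ≈ 0.278.
p = a·p₁ + b·p₂ ≈ (0.296, 0.890, 0.345); φ = arcsin(p_z) ≈ 20.21°, λ = atan2(p_y, p_x) ≈ 71.59°.

≈ lat 20.2°, lon 71.6°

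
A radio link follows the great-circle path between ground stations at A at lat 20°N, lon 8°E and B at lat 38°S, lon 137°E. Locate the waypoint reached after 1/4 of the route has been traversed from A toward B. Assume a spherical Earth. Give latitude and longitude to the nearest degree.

≈ lat 0°N, lon 35°E

Convert each endpoint to a unit vector on the sphere (x = cos φ cos λ, y = cos φ sin λ, z = sin φ).
The central angle between the endpoints is δ = arccos(p₁·p₂) ≈ 2.314 rad (132.6°).
Interpolate at f = 1/4 with slerp weights a = sin((1−f)δ)/sin δ ≈ 1.340, b = sin(fδ)/sin δ ≈ 0.742.
p = a·p₁ + b·p₂ ≈ (0.819, 0.574, 0.001); φ = arcsin(p_z) ≈ 0.06°, λ = atan2(p_y, p_x) ≈ 35.05°.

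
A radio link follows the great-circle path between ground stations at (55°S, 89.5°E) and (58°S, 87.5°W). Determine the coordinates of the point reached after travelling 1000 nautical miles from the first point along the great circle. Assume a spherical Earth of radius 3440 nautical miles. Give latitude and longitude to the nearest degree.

≈ (72°S, 88°E)

Write both endpoints as unit vectors p₁, p₂ with components (cos φ cos λ, cos φ sin λ, sin φ).
The central angle between the endpoints is δ = arccos(p₁·p₂) ≈ 1.169 rad (67.0°). The total great-circle distance is δ·R ≈ 1.169 × 3440 ≈ 4021 nmi, so the target fraction is f = 1000/4021 ≈ 0.249.
Interpolate at f ≈ 0.249 with slerp weights a = sin((1−f)δ)/sin δ ≈ 0.836, b = sin(fδ)/sin δ ≈ 0.311.
p = a·p₁ + b·p₂ ≈ (0.011, 0.315, -0.949); φ = arcsin(p_z) ≈ -71.64°, λ = atan2(p_y, p_x) ≈ 87.93°.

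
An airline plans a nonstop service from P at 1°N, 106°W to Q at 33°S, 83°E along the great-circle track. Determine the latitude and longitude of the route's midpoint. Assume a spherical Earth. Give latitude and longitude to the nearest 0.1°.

Convert each endpoint to a unit vector on the sphere (x = cos φ cos λ, y = cos φ sin λ, z = sin φ).
The central angle between the endpoints is δ = arccos(p₁·p₂) ≈ 2.564 rad (146.9°).
Interpolate at f = 1/2 with slerp weights a = sin((1−f)δ)/sin δ ≈ 1.755, b = sin(fδ)/sin δ ≈ 1.755.
p = a·p₁ + b·p₂ ≈ (-0.304, -0.226, -0.925); φ = arcsin(p_z) ≈ -67.73°, λ = atan2(p_y, p_x) ≈ -143.42°.

≈ 67.7°S, 143.4°W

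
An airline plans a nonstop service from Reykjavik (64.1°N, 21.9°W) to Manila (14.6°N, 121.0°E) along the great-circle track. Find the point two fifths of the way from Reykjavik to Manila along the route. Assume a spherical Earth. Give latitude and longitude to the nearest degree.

Write both endpoints as unit vectors p₁, p₂ with components (cos φ cos λ, cos φ sin λ, sin φ).
The central angle between the endpoints is δ = arccos(p₁·p₂) ≈ 1.681 rad (96.3°).
Interpolate at f = 2/5 with slerp weights a = sin((1−f)δ)/sin δ ≈ 0.851, b = sin(fδ)/sin δ ≈ 0.627.
p = a·p₁ + b·p₂ ≈ (0.033, 0.381, 0.924); φ = arcsin(p_z) ≈ 67.50°, λ = atan2(p_y, p_x) ≈ 85.10°.

≈ 68°N, 85°E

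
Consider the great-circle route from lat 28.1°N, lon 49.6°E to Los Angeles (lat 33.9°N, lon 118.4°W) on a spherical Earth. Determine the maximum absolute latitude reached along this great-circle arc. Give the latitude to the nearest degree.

≈ 80°N

The great circle lies in the plane with unit normal n̂ = (p₁ × p₂)/|p₁ × p₂|.
Here n̂_z ≈ -0.171; the vertex latitude is φ_max = arccos|n̂_z| ≈ 80.2°.
Check via Clairaut: cos φ_max = |cos φ₁| · sin C = cos(28.1°)·sin(11.2°) ≈ 0.171, again giving ≈ 80.2°.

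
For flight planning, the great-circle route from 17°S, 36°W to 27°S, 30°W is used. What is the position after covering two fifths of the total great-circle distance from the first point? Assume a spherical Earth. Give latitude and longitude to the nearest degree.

Write both endpoints as unit vectors p₁, p₂ with components (cos φ cos λ, cos φ sin λ, sin φ).
The central angle between the endpoints is δ = arccos(p₁·p₂) ≈ 0.200 rad (11.4°).
Interpolate at f = 2/5 with slerp weights a = sin((1−f)δ)/sin δ ≈ 0.603, b = sin(fδ)/sin δ ≈ 0.402.
p = a·p₁ + b·p₂ ≈ (0.777, -0.518, -0.359); φ = arcsin(p_z) ≈ -21.03°, λ = atan2(p_y, p_x) ≈ -33.70°.

≈ 21°S, 34°W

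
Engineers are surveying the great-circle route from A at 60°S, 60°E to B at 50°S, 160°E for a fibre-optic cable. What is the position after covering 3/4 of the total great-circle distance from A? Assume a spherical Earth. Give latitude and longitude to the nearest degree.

≈ 59°S, 144°E

Convert each endpoint to a unit vector on the sphere (x = cos φ cos λ, y = cos φ sin λ, z = sin φ).
The central angle between the endpoints is δ = arccos(p₁·p₂) ≈ 0.918 rad (52.6°).
Interpolate at f = 3/4 with slerp weights a = sin((1−f)δ)/sin δ ≈ 0.286, b = sin(fδ)/sin δ ≈ 0.800.
p = a·p₁ + b·p₂ ≈ (-0.412, 0.300, -0.861); φ = arcsin(p_z) ≈ -59.39°, λ = atan2(p_y, p_x) ≈ 143.92°.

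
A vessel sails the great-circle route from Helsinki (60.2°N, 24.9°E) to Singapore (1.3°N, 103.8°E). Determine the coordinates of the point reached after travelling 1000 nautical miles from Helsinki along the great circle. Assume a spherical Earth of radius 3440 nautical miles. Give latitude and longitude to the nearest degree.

≈ (54°N, 54°E)

Convert each endpoint to a unit vector on the sphere (x = cos φ cos λ, y = cos φ sin λ, z = sin φ).
The central angle between the endpoints is δ = arccos(p₁·p₂) ≈ 1.455 rad (83.4°). The total great-circle distance is δ·R ≈ 1.455 × 3440 ≈ 5006 nmi, so the target fraction is f = 1000/5006 ≈ 0.200.
Interpolate at f ≈ 0.200 with slerp weights a = sin((1−f)δ)/sin δ ≈ 0.925, b = sin(fδ)/sin δ ≈ 0.289.
p = a·p₁ + b·p₂ ≈ (0.348, 0.474, 0.809); φ = arcsin(p_z) ≈ 54.00°, λ = atan2(p_y, p_x) ≈ 53.69°.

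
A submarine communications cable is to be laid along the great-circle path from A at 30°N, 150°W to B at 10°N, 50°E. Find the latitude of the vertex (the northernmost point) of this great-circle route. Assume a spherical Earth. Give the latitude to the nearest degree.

≈ 65°N

The great circle lies in the plane with unit normal n̂ = (p₁ × p₂)/|p₁ × p₂|.
Here n̂_z ≈ -0.417; the vertex latitude is φ_max = arccos|n̂_z| ≈ 65.4°.
Check via Clairaut: cos φ_max = |cos φ₁| · sin C = cos(30.0°)·sin(28.8°) ≈ 0.417, again giving ≈ 65.4°.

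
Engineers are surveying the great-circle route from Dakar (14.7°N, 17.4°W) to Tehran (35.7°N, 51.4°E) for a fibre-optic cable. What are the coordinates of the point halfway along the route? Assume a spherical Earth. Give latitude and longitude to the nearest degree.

≈ (30°N, 14°E)

From cos δ = sin φ₁ sin φ₂ + cos φ₁ cos φ₂ cos Δλ, the central angle is δ ≈ 1.124 rad (64.4°).
Interpolate at f = 1/2 with slerp weights a = sin((1−f)δ)/sin δ ≈ 0.591, b = sin(fδ)/sin δ ≈ 0.591.
p = a·p₁ + b·p₂ ≈ (0.845, 0.204, 0.495); φ = arcsin(p_z) ≈ 29.65°, λ = atan2(p_y, p_x) ≈ 13.58°.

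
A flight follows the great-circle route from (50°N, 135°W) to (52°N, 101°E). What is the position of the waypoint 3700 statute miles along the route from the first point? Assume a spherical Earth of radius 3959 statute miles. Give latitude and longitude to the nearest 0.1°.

Write both endpoints as unit vectors p₁, p₂ with components (cos φ cos λ, cos φ sin λ, sin φ).
The central angle between the endpoints is δ = arccos(p₁·p₂) ≈ 1.178 rad (67.5°). The total great-circle distance is δ·R ≈ 1.178 × 3959 ≈ 4665 mi, so the target fraction is f = 3700/4665 ≈ 0.793.
Interpolate at f ≈ 0.793 with slerp weights a = sin((1−f)δ)/sin δ ≈ 0.261, b = sin(fδ)/sin δ ≈ 0.870.
p = a·p₁ + b·p₂ ≈ (-0.221, 0.407, 0.886); φ = arcsin(p_z) ≈ 62.39°, λ = atan2(p_y, p_x) ≈ 118.49°.

≈ (62.4°N, 118.5°E)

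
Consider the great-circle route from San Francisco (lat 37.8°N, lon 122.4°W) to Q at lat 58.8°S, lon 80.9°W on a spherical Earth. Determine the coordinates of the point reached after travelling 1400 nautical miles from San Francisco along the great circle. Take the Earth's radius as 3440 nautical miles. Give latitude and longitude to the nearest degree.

≈ lat 16°N, lon 114°W

The haversine formula gives a central angle δ ≈ 1.790 rad (102.6°) between the endpoints. The total great-circle distance is δ·R ≈ 1.790 × 3440 ≈ 6158 nmi, so the target fraction is f = 1400/6158 ≈ 0.227.
Interpolate at f ≈ 0.227 with slerp weights a = sin((1−f)δ)/sin δ ≈ 1.007, b = sin(fδ)/sin δ ≈ 0.406.
p = a·p₁ + b·p₂ ≈ (-0.393, -0.879, 0.270); φ = arcsin(p_z) ≈ 15.67°, λ = atan2(p_y, p_x) ≈ -114.09°.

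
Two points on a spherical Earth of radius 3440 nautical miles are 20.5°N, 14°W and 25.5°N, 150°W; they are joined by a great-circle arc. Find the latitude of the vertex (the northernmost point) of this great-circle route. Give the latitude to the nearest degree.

The great circle lies in the plane with unit normal n̂ = (p₁ × p₂)/|p₁ × p₂|.
Here n̂_z ≈ -0.660; the vertex latitude is φ_max = arccos|n̂_z| ≈ 48.7°.
Check via Clairaut: cos φ_max = |cos φ₁| · sin C = cos(20.5°)·sin(44.8°) ≈ 0.660, again giving ≈ 48.7°.

≈ 49°N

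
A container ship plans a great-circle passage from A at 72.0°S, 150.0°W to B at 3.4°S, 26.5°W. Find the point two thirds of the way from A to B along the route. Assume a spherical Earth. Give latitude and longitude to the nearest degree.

Write both endpoints as unit vectors p₁, p₂ with components (cos φ cos λ, cos φ sin λ, sin φ).
The central angle between the endpoints is δ = arccos(p₁·p₂) ≈ 1.685 rad (96.5°).
Interpolate at f = 2/3 with slerp weights a = sin((1−f)δ)/sin δ ≈ 0.536, b = sin(fδ)/sin δ ≈ 0.907.
p = a·p₁ + b·p₂ ≈ (0.667, -0.487, -0.564); φ = arcsin(p_z) ≈ -34.31°, λ = atan2(p_y, p_x) ≈ -36.13°.

≈ 34°S, 36°W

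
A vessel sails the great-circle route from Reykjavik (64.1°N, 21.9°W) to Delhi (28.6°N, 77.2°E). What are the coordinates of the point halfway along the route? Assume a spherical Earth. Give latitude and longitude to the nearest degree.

From cos δ = sin φ₁ sin φ₂ + cos φ₁ cos φ₂ cos Δλ, the central angle is δ ≈ 1.192 rad (68.3°).
Interpolate at f = 1/2 with slerp weights a = sin((1−f)δ)/sin δ ≈ 0.604, b = sin(fδ)/sin δ ≈ 0.604.
p = a·p₁ + b·p₂ ≈ (0.362, 0.419, 0.833); φ = arcsin(p_z) ≈ 56.37°, λ = atan2(p_y, p_x) ≈ 49.13°.

≈ 56°N, 49°E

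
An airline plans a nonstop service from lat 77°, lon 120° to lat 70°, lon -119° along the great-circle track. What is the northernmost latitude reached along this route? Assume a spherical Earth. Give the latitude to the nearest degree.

≈ 82°

The great circle lies in the plane with unit normal n̂ = (p₁ × p₂)/|p₁ × p₂|.
Here n̂_z ≈ +0.137; the vertex latitude is φ_max = arccos|n̂_z| ≈ 82.1°.
Check via Clairaut: cos φ_max = |cos φ₁| · sin C = cos(77.0°)·sin(37.4°) ≈ 0.137, again giving ≈ 82.1°.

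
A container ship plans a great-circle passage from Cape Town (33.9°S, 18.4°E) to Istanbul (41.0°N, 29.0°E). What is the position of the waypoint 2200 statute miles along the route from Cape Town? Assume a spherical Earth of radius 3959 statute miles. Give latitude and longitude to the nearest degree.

≈ (2°S, 23°E)

Write both endpoints as unit vectors p₁, p₂ with components (cos φ cos λ, cos φ sin λ, sin φ).
The central angle between the endpoints is δ = arccos(p₁·p₂) ≈ 1.318 rad (75.5°). The total great-circle distance is δ·R ≈ 1.318 × 3959 ≈ 5219 mi, so the target fraction is f = 2200/5219 ≈ 0.422.
Interpolate at f ≈ 0.422 with slerp weights a = sin((1−f)δ)/sin δ ≈ 0.713, b = sin(fδ)/sin δ ≈ 0.545.
p = a·p₁ + b·p₂ ≈ (0.922, 0.386, -0.040); φ = arcsin(p_z) ≈ -2.32°, λ = atan2(p_y, p_x) ≈ 22.74°.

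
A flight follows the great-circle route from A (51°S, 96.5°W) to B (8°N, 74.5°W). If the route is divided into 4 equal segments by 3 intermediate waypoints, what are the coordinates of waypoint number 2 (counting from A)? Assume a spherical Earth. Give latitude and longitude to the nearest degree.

Write both endpoints as unit vectors p₁, p₂ with components (cos φ cos λ, cos φ sin λ, sin φ).
The central angle between the endpoints is δ = arccos(p₁·p₂) ≈ 1.082 rad (62.0°).
Interpolate at f = 2/4 with slerp weights a = sin((1−f)δ)/sin δ ≈ 0.583, b = sin(fδ)/sin δ ≈ 0.583.
p = a·p₁ + b·p₂ ≈ (0.113, -0.921, -0.372); φ = arcsin(p_z) ≈ -21.85°, λ = atan2(p_y, p_x) ≈ -83.02°.

≈ (22°S, 83°W)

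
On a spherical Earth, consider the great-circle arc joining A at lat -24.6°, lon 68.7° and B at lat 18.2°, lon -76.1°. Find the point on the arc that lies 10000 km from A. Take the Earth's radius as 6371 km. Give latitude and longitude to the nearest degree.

Write both endpoints as unit vectors p₁, p₂ with components (cos φ cos λ, cos φ sin λ, sin φ).
The central angle between the endpoints is δ = arccos(p₁·p₂) ≈ 2.560 rad (146.7°). The total great-circle distance is δ·R ≈ 2.560 × 6371 ≈ 16313 km, so the target fraction is f = 10000/16313 ≈ 0.613.
Interpolate at f ≈ 0.613 with slerp weights a = sin((1−f)δ)/sin δ ≈ 1.524, b = sin(fδ)/sin δ ≈ 1.822.
p = a·p₁ + b·p₂ ≈ (0.919, -0.389, -0.065); φ = arcsin(p_z) ≈ -3.75°, λ = atan2(p_y, p_x) ≈ -22.94°.

≈ lat -4°, lon -23°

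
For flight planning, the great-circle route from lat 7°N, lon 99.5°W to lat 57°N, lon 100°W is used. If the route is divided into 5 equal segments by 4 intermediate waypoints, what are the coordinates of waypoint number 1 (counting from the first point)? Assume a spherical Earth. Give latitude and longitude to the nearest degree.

≈ lat 17°N, lon 100°W

The haversine formula gives a central angle δ ≈ 0.873 rad (50.0°) between the endpoints.
Interpolate at f = 1/5 with slerp weights a = sin((1−f)δ)/sin δ ≈ 0.839, b = sin(fδ)/sin δ ≈ 0.227.
p = a·p₁ + b·p₂ ≈ (-0.159, -0.943, 0.292); φ = arcsin(p_z) ≈ 17.00°, λ = atan2(p_y, p_x) ≈ -99.56°.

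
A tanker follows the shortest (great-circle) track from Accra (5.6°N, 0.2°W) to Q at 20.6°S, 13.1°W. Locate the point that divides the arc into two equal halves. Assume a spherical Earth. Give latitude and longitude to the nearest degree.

The haversine formula gives a central angle δ ≈ 0.508 rad (29.1°) between the endpoints.
Interpolate at f = 1/2 with slerp weights a = sin((1−f)δ)/sin δ ≈ 0.517, b = sin(fδ)/sin δ ≈ 0.517.
p = a·p₁ + b·p₂ ≈ (0.985, -0.111, -0.131); φ = arcsin(p_z) ≈ -7.55°, λ = atan2(p_y, p_x) ≈ -6.45°.

≈ 8°S, 6°W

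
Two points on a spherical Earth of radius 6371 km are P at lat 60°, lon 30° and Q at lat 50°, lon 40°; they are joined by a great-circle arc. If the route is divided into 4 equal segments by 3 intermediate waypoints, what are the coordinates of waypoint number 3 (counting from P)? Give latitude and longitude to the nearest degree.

≈ lat 53°, lon 38°

The haversine formula gives a central angle δ ≈ 0.201 rad (11.5°) between the endpoints.
Interpolate at f = 3/4 with slerp weights a = sin((1−f)δ)/sin δ ≈ 0.252, b = sin(fδ)/sin δ ≈ 0.752.
p = a·p₁ + b·p₂ ≈ (0.479, 0.374, 0.794); φ = arcsin(p_z) ≈ 52.57°, λ = atan2(p_y, p_x) ≈ 37.94°.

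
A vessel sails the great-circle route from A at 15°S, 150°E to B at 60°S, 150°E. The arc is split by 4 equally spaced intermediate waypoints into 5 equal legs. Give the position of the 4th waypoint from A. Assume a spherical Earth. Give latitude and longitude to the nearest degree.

Write both endpoints as unit vectors p₁, p₂ with components (cos φ cos λ, cos φ sin λ, sin φ).
The central angle between the endpoints is δ = arccos(p₁·p₂) ≈ 0.785 rad (45.0°).
Interpolate at f = 4/5 with slerp weights a = sin((1−f)δ)/sin δ ≈ 0.221, b = sin(fδ)/sin δ ≈ 0.831.
p = a·p₁ + b·p₂ ≈ (-0.545, 0.315, -0.777); φ = arcsin(p_z) ≈ -51.00°, λ = atan2(p_y, p_x) ≈ 150.00°.

≈ 51°S, 150°E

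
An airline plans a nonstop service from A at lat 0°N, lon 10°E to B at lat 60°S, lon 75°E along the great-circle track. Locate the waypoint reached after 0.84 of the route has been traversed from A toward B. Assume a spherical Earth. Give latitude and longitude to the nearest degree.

≈ lat 54°S, lon 55°E

Write both endpoints as unit vectors p₁, p₂ with components (cos φ cos λ, cos φ sin λ, sin φ).
The central angle between the endpoints is δ = arccos(p₁·p₂) ≈ 1.358 rad (77.8°).
Interpolate at f = 0.84 with slerp weights a = sin((1−f)δ)/sin δ ≈ 0.221, b = sin(fδ)/sin δ ≈ 0.930.
p = a·p₁ + b·p₂ ≈ (0.338, 0.487, -0.805); φ = arcsin(p_z) ≈ -53.64°, λ = atan2(p_y, p_x) ≈ 55.30°.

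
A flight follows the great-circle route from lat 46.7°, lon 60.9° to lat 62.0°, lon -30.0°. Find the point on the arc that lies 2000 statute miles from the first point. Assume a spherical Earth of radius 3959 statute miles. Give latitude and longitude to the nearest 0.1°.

≈ lat 64.2°, lon 18.3°

Convert each endpoint to a unit vector on the sphere (x = cos φ cos λ, y = cos φ sin λ, z = sin φ).
The central angle between the endpoints is δ = arccos(p₁·p₂) ≈ 0.880 rad (50.4°). The total great-circle distance is δ·R ≈ 0.880 × 3959 ≈ 3482 mi, so the target fraction is f = 2000/3482 ≈ 0.574.
Interpolate at f ≈ 0.574 with slerp weights a = sin((1−f)δ)/sin δ ≈ 0.475, b = sin(fδ)/sin δ ≈ 0.628.
p = a·p₁ + b·p₂ ≈ (0.414, 0.137, 0.900); φ = arcsin(p_z) ≈ 64.17°, λ = atan2(p_y, p_x) ≈ 18.32°.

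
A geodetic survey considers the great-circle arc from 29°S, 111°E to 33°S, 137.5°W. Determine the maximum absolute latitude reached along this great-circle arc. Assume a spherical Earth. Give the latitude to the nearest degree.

≈ 47°S

The great circle lies in the plane with unit normal n̂ = (p₁ × p₂)/|p₁ × p₂|.
Here n̂_z ≈ +0.682; the vertex latitude is φ_max = arccos|n̂_z| ≈ 47.0°.
Check via Clairaut: cos φ_max = |cos φ₁| · sin C = cos(29.0°)·sin(128.7°) ≈ 0.682, again giving ≈ 47.0°.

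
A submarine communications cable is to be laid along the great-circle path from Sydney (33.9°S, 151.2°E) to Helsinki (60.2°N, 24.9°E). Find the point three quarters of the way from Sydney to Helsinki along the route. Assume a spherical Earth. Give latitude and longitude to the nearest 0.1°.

Convert each endpoint to a unit vector on the sphere (x = cos φ cos λ, y = cos φ sin λ, z = sin φ).
The central angle between the endpoints is δ = arccos(p₁·p₂) ≈ 2.386 rad (136.7°).
Interpolate at f = 3/4 with slerp weights a = sin((1−f)δ)/sin δ ≈ 0.820, b = sin(fδ)/sin δ ≈ 1.424.
p = a·p₁ + b·p₂ ≈ (0.046, 0.626, 0.779); φ = arcsin(p_z) ≈ 51.14°, λ = atan2(p_y, p_x) ≈ 85.82°.

≈ 51.1°N, 85.8°E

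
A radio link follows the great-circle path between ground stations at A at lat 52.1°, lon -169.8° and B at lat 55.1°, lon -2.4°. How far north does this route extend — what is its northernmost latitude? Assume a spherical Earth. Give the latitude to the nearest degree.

≈ 85°

The great circle lies in the plane with unit normal n̂ = (p₁ × p₂)/|p₁ × p₂|.
Here n̂_z ≈ +0.080; the vertex latitude is φ_max = arccos|n̂_z| ≈ 85.4°.
Check via Clairaut: cos φ_max = |cos φ₁| · sin C = cos(52.1°)·sin(7.5°) ≈ 0.080, again giving ≈ 85.4°.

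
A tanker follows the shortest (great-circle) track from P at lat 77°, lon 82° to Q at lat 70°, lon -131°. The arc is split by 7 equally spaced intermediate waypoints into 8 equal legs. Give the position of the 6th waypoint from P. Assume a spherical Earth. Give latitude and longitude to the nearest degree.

From cos δ = sin φ₁ sin φ₂ + cos φ₁ cos φ₂ cos Δλ, the central angle is δ ≈ 0.553 rad (31.7°).
Interpolate at f = 6/8 with slerp weights a = sin((1−f)δ)/sin δ ≈ 0.262, b = sin(fδ)/sin δ ≈ 0.767.
p = a·p₁ + b·p₂ ≈ (-0.164, -0.140, 0.977); φ = arcsin(p_z) ≈ 77.57°, λ = atan2(p_y, p_x) ≈ -139.59°.

≈ lat 78°, lon -140°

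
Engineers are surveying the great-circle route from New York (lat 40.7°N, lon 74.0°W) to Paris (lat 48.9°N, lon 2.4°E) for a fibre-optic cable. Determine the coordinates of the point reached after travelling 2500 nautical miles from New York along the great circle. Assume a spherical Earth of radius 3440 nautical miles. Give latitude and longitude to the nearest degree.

≈ lat 52°N, lon 14°W

Convert each endpoint to a unit vector on the sphere (x = cos φ cos λ, y = cos φ sin λ, z = sin φ).
The central angle between the endpoints is δ = arccos(p₁·p₂) ≈ 0.917 rad (52.5°). The total great-circle distance is δ·R ≈ 0.917 × 3440 ≈ 3153 nmi, so the target fraction is f = 2500/3153 ≈ 0.793.
Interpolate at f ≈ 0.793 with slerp weights a = sin((1−f)δ)/sin δ ≈ 0.238, b = sin(fδ)/sin δ ≈ 0.837.
p = a·p₁ + b·p₂ ≈ (0.600, -0.150, 0.786); φ = arcsin(p_z) ≈ 51.82°, λ = atan2(p_y, p_x) ≈ -14.06°.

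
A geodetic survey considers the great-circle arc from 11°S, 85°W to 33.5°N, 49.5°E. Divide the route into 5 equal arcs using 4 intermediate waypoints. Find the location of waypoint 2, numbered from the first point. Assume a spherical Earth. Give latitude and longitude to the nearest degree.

≈ 20°N, 41°W

Convert each endpoint to a unit vector on the sphere (x = cos φ cos λ, y = cos φ sin λ, z = sin φ).
The central angle between the endpoints is δ = arccos(p₁·p₂) ≈ 2.317 rad (132.8°).
Interpolate at f = 2/5 with slerp weights a = sin((1−f)δ)/sin δ ≈ 1.340, b = sin(fδ)/sin δ ≈ 1.089.
p = a·p₁ + b·p₂ ≈ (0.705, -0.620, 0.346); φ = arcsin(p_z) ≈ 20.22°, λ = atan2(p_y, p_x) ≈ -41.33°.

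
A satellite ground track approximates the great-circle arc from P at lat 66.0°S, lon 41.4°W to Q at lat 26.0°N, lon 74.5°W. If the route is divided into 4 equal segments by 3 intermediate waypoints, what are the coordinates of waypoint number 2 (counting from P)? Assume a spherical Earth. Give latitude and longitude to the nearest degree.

≈ lat 21°S, lon 64°W

The haversine formula gives a central angle δ ≈ 1.665 rad (95.4°) between the endpoints.
Interpolate at f = 2/4 with slerp weights a = sin((1−f)δ)/sin δ ≈ 0.743, b = sin(fδ)/sin δ ≈ 0.743.
p = a·p₁ + b·p₂ ≈ (0.405, -0.843, -0.353); φ = arcsin(p_z) ≈ -20.67°, λ = atan2(p_y, p_x) ≈ -64.34°.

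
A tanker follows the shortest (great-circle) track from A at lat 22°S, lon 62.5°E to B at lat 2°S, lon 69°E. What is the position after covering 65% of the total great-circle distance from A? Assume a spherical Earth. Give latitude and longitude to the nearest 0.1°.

Convert each endpoint to a unit vector on the sphere (x = cos φ cos λ, y = cos φ sin λ, z = sin φ).
The central angle between the endpoints is δ = arccos(p₁·p₂) ≈ 0.366 rad (21.0°).
Interpolate at f = 0.65 with slerp weights a = sin((1−f)δ)/sin δ ≈ 0.357, b = sin(fδ)/sin δ ≈ 0.658.
p = a·p₁ + b·p₂ ≈ (0.389, 0.908, -0.157); φ = arcsin(p_z) ≈ -9.02°, λ = atan2(p_y, p_x) ≈ 66.83°.

≈ lat 9.0°S, lon 66.8°E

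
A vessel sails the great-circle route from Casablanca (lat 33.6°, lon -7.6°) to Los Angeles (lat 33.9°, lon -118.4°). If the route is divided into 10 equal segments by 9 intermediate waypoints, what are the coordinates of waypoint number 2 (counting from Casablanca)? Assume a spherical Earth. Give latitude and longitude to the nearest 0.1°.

Convert each endpoint to a unit vector on the sphere (x = cos φ cos λ, y = cos φ sin λ, z = sin φ).
The central angle between the endpoints is δ = arccos(p₁·p₂) ≈ 1.508 rad (86.4°).
Interpolate at f = 2/10 with slerp weights a = sin((1−f)δ)/sin δ ≈ 0.936, b = sin(fδ)/sin δ ≈ 0.298.
p = a·p₁ + b·p₂ ≈ (0.655, -0.320, 0.684); φ = arcsin(p_z) ≈ 43.16°, λ = atan2(p_y, p_x) ≈ -26.05°.

≈ lat 43.2°, lon -26.1°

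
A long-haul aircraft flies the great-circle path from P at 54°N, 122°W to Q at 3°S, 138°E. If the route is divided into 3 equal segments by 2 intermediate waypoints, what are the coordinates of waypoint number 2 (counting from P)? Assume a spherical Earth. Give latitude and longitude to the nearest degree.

≈ 23°N, 158°E

Write both endpoints as unit vectors p₁, p₂ with components (cos φ cos λ, cos φ sin λ, sin φ).
The central angle between the endpoints is δ = arccos(p₁·p₂) ≈ 1.716 rad (98.3°).
Interpolate at f = 2/3 with slerp weights a = sin((1−f)δ)/sin δ ≈ 0.547, b = sin(fδ)/sin δ ≈ 0.920.
p = a·p₁ + b·p₂ ≈ (-0.853, 0.342, 0.394); φ = arcsin(p_z) ≈ 23.22°, λ = atan2(p_y, p_x) ≈ 158.15°.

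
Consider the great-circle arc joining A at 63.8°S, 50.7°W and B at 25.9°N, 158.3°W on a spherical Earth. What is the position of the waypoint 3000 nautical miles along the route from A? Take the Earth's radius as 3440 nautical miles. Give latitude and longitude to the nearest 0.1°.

The haversine formula gives a central angle δ ≈ 2.108 rad (120.8°) between the endpoints. The total great-circle distance is δ·R ≈ 2.108 × 3440 ≈ 7253 nmi, so the target fraction is f = 3000/7253 ≈ 0.414.
Interpolate at f ≈ 0.414 with slerp weights a = sin((1−f)δ)/sin δ ≈ 1.100, b = sin(fδ)/sin δ ≈ 0.891.
p = a·p₁ + b·p₂ ≈ (-0.438, -0.672, -0.597); φ = arcsin(p_z) ≈ -36.68°, λ = atan2(p_y, p_x) ≈ -123.06°.

≈ 36.7°S, 123.1°W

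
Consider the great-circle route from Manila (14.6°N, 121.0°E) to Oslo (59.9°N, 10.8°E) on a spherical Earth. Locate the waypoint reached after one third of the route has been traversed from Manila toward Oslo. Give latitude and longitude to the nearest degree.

Convert each endpoint to a unit vector on the sphere (x = cos φ cos λ, y = cos φ sin λ, z = sin φ).
The central angle between the endpoints is δ = arccos(p₁·p₂) ≈ 1.520 rad (87.1°).
Interpolate at f = 1/3 with slerp weights a = sin((1−f)δ)/sin δ ≈ 0.850, b = sin(fδ)/sin δ ≈ 0.486.
p = a·p₁ + b·p₂ ≈ (-0.184, 0.751, 0.635); φ = arcsin(p_z) ≈ 39.39°, λ = atan2(p_y, p_x) ≈ 103.78°.

≈ 39°N, 104°E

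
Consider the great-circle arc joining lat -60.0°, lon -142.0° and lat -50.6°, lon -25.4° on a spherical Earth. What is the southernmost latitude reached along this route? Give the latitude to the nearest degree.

The great circle lies in the plane with unit normal n̂ = (p₁ × p₂)/|p₁ × p₂|.
Here n̂_z ≈ +0.334; the vertex latitude is φ_max = arccos|n̂_z| ≈ 70.5°.

≈ -70°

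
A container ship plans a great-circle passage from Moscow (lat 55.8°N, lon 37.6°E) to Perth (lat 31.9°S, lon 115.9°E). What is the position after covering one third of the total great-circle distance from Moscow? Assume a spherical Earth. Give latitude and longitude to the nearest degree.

≈ lat 30°N, lon 75°E

Convert each endpoint to a unit vector on the sphere (x = cos φ cos λ, y = cos φ sin λ, z = sin φ).
The central angle between the endpoints is δ = arccos(p₁·p₂) ≈ 1.918 rad (109.9°).
Interpolate at f = 1/3 with slerp weights a = sin((1−f)δ)/sin δ ≈ 1.018, b = sin(fδ)/sin δ ≈ 0.635.
p = a·p₁ + b·p₂ ≈ (0.218, 0.834, 0.507); φ = arcsin(p_z) ≈ 30.46°, λ = atan2(p_y, p_x) ≈ 75.33°.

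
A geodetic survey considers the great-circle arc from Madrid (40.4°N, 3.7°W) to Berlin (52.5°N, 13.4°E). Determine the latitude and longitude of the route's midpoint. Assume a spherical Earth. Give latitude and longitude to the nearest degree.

≈ (47°N, 4°E)

From cos δ = sin φ₁ sin φ₂ + cos φ₁ cos φ₂ cos Δλ, the central angle is δ ≈ 0.293 rad (16.8°).
Interpolate at f = 1/2 with slerp weights a = sin((1−f)δ)/sin δ ≈ 0.505, b = sin(fδ)/sin δ ≈ 0.505.
p = a·p₁ + b·p₂ ≈ (0.683, 0.046, 0.729); φ = arcsin(p_z) ≈ 46.77°, λ = atan2(p_y, p_x) ≈ 3.89°.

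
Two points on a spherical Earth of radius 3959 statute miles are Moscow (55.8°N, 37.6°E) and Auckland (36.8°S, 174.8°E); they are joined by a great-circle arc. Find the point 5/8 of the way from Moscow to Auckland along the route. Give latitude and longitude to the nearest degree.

Convert each endpoint to a unit vector on the sphere (x = cos φ cos λ, y = cos φ sin λ, z = sin φ).
The central angle between the endpoints is δ = arccos(p₁·p₂) ≈ 2.542 rad (145.7°).
Interpolate at f = 5/8 with slerp weights a = sin((1−f)δ)/sin δ ≈ 1.445, b = sin(fδ)/sin δ ≈ 1.772.
p = a·p₁ + b·p₂ ≈ (-0.770, 0.624, 0.134); φ = arcsin(p_z) ≈ 7.68°, λ = atan2(p_y, p_x) ≈ 140.95°.

≈ 8°N, 141°E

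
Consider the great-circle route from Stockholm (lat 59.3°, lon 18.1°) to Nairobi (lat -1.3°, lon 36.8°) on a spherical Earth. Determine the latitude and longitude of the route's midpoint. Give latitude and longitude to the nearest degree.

≈ lat 29°, lon 31°

Write both endpoints as unit vectors p₁, p₂ with components (cos φ cos λ, cos φ sin λ, sin φ).
The central angle between the endpoints is δ = arccos(p₁·p₂) ≈ 1.088 rad (62.4°).
Interpolate at f = 1/2 with slerp weights a = sin((1−f)δ)/sin δ ≈ 0.584, b = sin(fδ)/sin δ ≈ 0.584.
p = a·p₁ + b·p₂ ≈ (0.751, 0.443, 0.489); φ = arcsin(p_z) ≈ 29.29°, λ = atan2(p_y, p_x) ≈ 30.50°.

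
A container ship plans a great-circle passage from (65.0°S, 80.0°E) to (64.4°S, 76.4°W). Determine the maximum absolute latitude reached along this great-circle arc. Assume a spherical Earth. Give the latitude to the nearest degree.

≈ 84°S

The great circle lies in the plane with unit normal n̂ = (p₁ × p₂)/|p₁ × p₂|.
Here n̂_z ≈ -0.096; the vertex latitude is φ_max = arccos|n̂_z| ≈ 84.5°.
Check via Clairaut: cos φ_max = |cos φ₁| · sin C = cos(65.0°)·sin(166.8°) ≈ 0.096, again giving ≈ 84.5°.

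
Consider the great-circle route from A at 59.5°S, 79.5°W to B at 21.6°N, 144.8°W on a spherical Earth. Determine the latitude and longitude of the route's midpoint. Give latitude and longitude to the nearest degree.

≈ 22°S, 123°W

From cos δ = sin φ₁ sin φ₂ + cos φ₁ cos φ₂ cos Δλ, the central angle is δ ≈ 1.691 rad (96.9°).
Interpolate at f = 1/2 with slerp weights a = sin((1−f)δ)/sin δ ≈ 0.754, b = sin(fδ)/sin δ ≈ 0.754.
p = a·p₁ + b·p₂ ≈ (-0.503, -0.780, -0.372); φ = arcsin(p_z) ≈ -21.84°, λ = atan2(p_y, p_x) ≈ -122.81°.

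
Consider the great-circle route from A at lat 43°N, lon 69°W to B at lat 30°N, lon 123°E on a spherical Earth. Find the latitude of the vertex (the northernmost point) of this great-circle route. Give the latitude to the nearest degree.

≈ 82°N

The great circle lies in the plane with unit normal n̂ = (p₁ × p₂)/|p₁ × p₂|.
Here n̂_z ≈ -0.137; the vertex latitude is φ_max = arccos|n̂_z| ≈ 82.1°.
Check via Clairaut: cos φ_max = |cos φ₁| · sin C = cos(43.0°)·sin(10.8°) ≈ 0.137, again giving ≈ 82.1°.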